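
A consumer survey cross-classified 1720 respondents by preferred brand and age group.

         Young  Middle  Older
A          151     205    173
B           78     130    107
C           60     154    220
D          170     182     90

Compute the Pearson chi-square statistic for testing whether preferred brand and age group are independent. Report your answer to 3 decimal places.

112.754

Row totals: 529, 315, 434, 442. Column totals: 459, 671, 590. Grand total N = 1720.
Expected counts (row total × column total / N):
  A, Young: 529×459/1720 = 141.1692
  A, Middle: 529×671/1720 = 206.3715
  A, Older: 529×590/1720 = 181.4593
  B, Young: 315×459/1720 = 84.0610
  B, Middle: 315×671/1720 = 122.8866
  B, Older: 315×590/1720 = 108.0523
  C, Young: 434×459/1720 = 115.8174
  C, Middle: 434×671/1720 = 169.3105
  C, Older: 434×590/1720 = 148.8721
  D, Young: 442×459/1720 = 117.9523
  D, Middle: 442×671/1720 = 172.4314
  D, Older: 442×590/1720 = 151.6163
Contributions (O − E)²/E:
  (151 − 141.1692)²/141.1692 = 0.6846
  (205 − 206.3715)²/206.3715 = 0.0091
  (173 − 181.4593)²/181.4593 = 0.3944
  (78 − 84.0610)²/84.0610 = 0.4370
  (130 − 122.8866)²/122.8866 = 0.4118
  (107 − 108.0523)²/108.0523 = 0.0102
  (60 − 115.8174)²/115.8174 = 26.9008
  (154 − 169.3105)²/169.3105 = 1.3845
  (220 − 148.8721)²/148.8721 = 33.9834
  (170 − 117.9523)²/117.9523 = 22.9666
  (182 − 172.4314)²/172.4314 = 0.5310
  (90 − 151.6163)²/151.6163 = 25.0406
χ² = 0.6846 + 0.0091 + 0.3944 + 0.4370 + 0.4118 + 0.0102 + 26.9008 + 1.3845 + 33.9834 + 22.9666 + 0.5310 + 25.0406 = 112.754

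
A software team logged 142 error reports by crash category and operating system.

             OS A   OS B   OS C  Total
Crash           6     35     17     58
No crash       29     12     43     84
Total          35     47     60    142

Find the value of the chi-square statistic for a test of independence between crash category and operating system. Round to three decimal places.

Grand total N = 142.
Expected counts (row total × column total / N):
  Crash, OS A: 58×35/142 = 14.2958
  Crash, OS B: 58×47/142 = 19.1972
  Crash, OS C: 58×60/142 = 24.5070
  No crash, OS A: 84×35/142 = 20.7042
  No crash, OS B: 84×47/142 = 27.8028
  No crash, OS C: 84×60/142 = 35.4930
Contributions (O − E)²/E:
  (6 − 14.2958)²/14.2958 = 4.8140
  (35 − 19.1972)²/19.1972 = 13.0086
  (17 − 24.5070)²/24.5070 = 2.2995
  (29 − 20.7042)²/20.7042 = 3.3240
  (12 − 27.8028)²/27.8028 = 8.9821
  (43 − 35.4930)²/35.4930 = 1.5878
χ² = 4.8140 + 13.0086 + 2.2995 + 3.3240 + 8.9821 + 1.5878 = 34.016

34.016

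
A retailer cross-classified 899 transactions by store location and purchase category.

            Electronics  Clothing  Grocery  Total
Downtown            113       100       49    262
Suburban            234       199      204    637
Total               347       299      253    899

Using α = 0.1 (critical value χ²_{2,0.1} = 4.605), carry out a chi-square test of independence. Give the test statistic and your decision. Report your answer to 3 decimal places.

Grand total N = 899.
Expected counts (row total × column total / N):
  Downtown, Electronics: 262×347/899 = 101.1279
  Downtown, Clothing: 262×299/899 = 87.1390
  Downtown, Grocery: 262×253/899 = 73.7330
  Suburban, Electronics: 637×347/899 = 245.8721
  Suburban, Clothing: 637×299/899 = 211.8610
  Suburban, Grocery: 637×253/899 = 179.2670
Contributions (O − E)²/E:
  (113 − 101.1279)²/101.1279 = 1.3937
  (100 − 87.1390)²/87.1390 = 1.8982
  (49 − 73.7330)²/73.7330 = 8.2964
  (234 − 245.8721)²/245.8721 = 0.5733
  (199 − 211.8610)²/211.8610 = 0.7807
  (204 − 179.2670)²/179.2670 = 3.4123
χ² = 1.3937 + 1.8982 + 8.2964 + 0.5733 + 0.7807 + 3.4123 = 16.355
df = (2−1)(3−1) = 2. Since 16.355 > 4.605, reject the null hypothesis of independence at α = 0.1.

16.355; reject H₀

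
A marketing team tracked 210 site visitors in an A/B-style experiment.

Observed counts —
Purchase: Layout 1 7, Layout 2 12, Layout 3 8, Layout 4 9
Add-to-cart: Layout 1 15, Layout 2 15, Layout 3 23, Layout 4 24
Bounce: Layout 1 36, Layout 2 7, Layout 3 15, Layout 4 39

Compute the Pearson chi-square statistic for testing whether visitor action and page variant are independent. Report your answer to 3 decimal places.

23.942

Row totals: 36, 77, 97. Column totals: 58, 34, 46, 72. Grand total N = 210.
Expected counts (row total × column total / N):
  Purchase, Layout 1: 36×58/210 = 9.9429
  Purchase, Layout 2: 36×34/210 = 5.8286
  Purchase, Layout 3: 36×46/210 = 7.8857
  Purchase, Layout 4: 36×72/210 = 12.3429
  Add-to-cart, Layout 1: 77×58/210 = 21.2667
  Add-to-cart, Layout 2: 77×34/210 = 12.4667
  Add-to-cart, Layout 3: 77×46/210 = 16.8667
  Add-to-cart, Layout 4: 77×72/210 = 26.4000
  Bounce, Layout 1: 97×58/210 = 26.7905
  Bounce, Layout 2: 97×34/210 = 15.7048
  Bounce, Layout 3: 97×46/210 = 21.2476
  Bounce, Layout 4: 97×72/210 = 33.2571
Contributions (O − E)²/E:
  (7 − 9.9429)²/9.9429 = 0.8710
  (12 − 5.8286)²/5.8286 = 6.5344
  (8 − 7.8857)²/7.8857 = 0.0017
  (9 − 12.3429)²/12.3429 = 0.9054
  (15 − 21.2667)²/21.2667 = 1.8466
  (15 − 12.4667)²/12.4667 = 0.5148
  (23 − 16.8667)²/16.8667 = 2.2303
  (24 − 26.4000)²/26.4000 = 0.2182
  (36 − 26.7905)²/26.7905 = 3.1659
  (7 − 15.7048)²/15.7048 = 4.8249
  (15 − 21.2476)²/21.2476 = 1.8370
  (39 − 33.2571)²/33.2571 = 0.9917
χ² = 0.8710 + 6.5344 + 0.0017 + 0.9054 + 1.8466 + 0.5148 + 2.2303 + 0.2182 + 3.1659 + 4.8249 + 1.8370 + 0.9917 = 23.942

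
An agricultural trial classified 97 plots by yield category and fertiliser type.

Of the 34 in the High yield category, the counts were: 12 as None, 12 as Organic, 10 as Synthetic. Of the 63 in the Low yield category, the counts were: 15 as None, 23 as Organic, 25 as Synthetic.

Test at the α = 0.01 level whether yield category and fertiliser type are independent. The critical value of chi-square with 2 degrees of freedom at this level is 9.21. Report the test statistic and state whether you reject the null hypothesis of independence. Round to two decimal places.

Row totals: 34, 63. Column totals: 27, 35, 35. Grand total N = 97.
Expected counts (row total × column total / N):
  High yield, None: 34×27/97 = 9.464
  High yield, Organic: 34×35/97 = 12.268
  High yield, Synthetic: 34×35/97 = 12.268
  Low yield, None: 63×27/97 = 17.536
  Low yield, Organic: 63×35/97 = 22.732
  Low yield, Synthetic: 63×35/97 = 22.732
Contributions (O − E)²/E:
  (12 − 9.464)²/9.464 = 0.6796
  (12 − 12.268)²/12.268 = 0.0059
  (10 − 12.268)²/12.268 = 0.4193
  (15 − 17.536)²/17.536 = 0.3667
  (23 − 22.732)²/22.732 = 0.0032
  (25 − 22.732)²/22.732 = 0.2263
χ² = 0.6796 + 0.0059 + 0.4193 + 0.3667 + 0.0032 + 0.2263 = 1.70
df = (2−1)(3−1) = 2. Since 1.70 < 9.21, fail to reject the null hypothesis of independence at α = 0.01.

1.70; fail to reject H₀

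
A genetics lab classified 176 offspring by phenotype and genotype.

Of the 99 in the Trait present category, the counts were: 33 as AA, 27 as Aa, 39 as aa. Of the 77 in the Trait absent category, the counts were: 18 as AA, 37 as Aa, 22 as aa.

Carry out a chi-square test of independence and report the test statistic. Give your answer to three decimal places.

8.088

Row totals: 99, 77. Column totals: 51, 64, 61. Grand total N = 176.
Expected counts (row total × column total / N):
  Trait present, AA: 99×51/176 = 28.6875
  Trait present, Aa: 99×64/176 = 36.0000
  Trait present, aa: 99×61/176 = 34.3125
  Trait absent, AA: 77×51/176 = 22.3125
  Trait absent, Aa: 77×64/176 = 28.0000
  Trait absent, aa: 77×61/176 = 26.6875
Contributions (O − E)²/E:
  (33 − 28.6875)²/28.6875 = 0.6483
  (27 − 36.0000)²/36.0000 = 2.2500
  (39 − 34.3125)²/34.3125 = 0.6404
  (18 − 22.3125)²/22.3125 = 0.8335
  (37 − 28.0000)²/28.0000 = 2.8929
  (22 − 26.6875)²/26.6875 = 0.8233
χ² = 0.6483 + 2.2500 + 0.6404 + 0.8335 + 2.8929 + 0.8233 = 8.088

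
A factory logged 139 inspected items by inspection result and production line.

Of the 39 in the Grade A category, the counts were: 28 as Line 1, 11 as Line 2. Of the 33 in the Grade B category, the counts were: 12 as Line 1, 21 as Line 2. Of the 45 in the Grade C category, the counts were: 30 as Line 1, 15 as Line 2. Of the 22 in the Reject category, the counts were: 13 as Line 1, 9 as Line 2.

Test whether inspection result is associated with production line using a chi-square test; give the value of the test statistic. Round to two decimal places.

10.75

Row totals: 39, 33, 45, 22. Column totals: 83, 56. Grand total N = 139.
Expected counts (row total × column total / N):
  Grade A, Line 1: 39×83/139 = 23.288
  Grade A, Line 2: 39×56/139 = 15.712
  Grade B, Line 1: 33×83/139 = 19.705
  Grade B, Line 2: 33×56/139 = 13.295
  Grade C, Line 1: 45×83/139 = 26.871
  Grade C, Line 2: 45×56/139 = 18.129
  Reject, Line 1: 22×83/139 = 13.137
  Reject, Line 2: 22×56/139 = 8.863
Contributions (O − E)²/E:
  (28 − 23.288)²/23.288 = 0.9534
  (11 − 15.712)²/15.712 = 1.4131
  (12 − 19.705)²/19.705 = 3.0128
  (21 − 13.295)²/13.295 = 4.4654
  (30 − 26.871)²/26.871 = 0.3644
  (15 − 18.129)²/18.129 = 0.5401
  (13 − 13.137)²/13.137 = 0.0014
  (9 − 8.863)²/8.863 = 0.0021
χ² = 0.9534 + 1.4131 + 3.0128 + 4.4654 + 0.3644 + 0.5401 + 0.0014 + 0.0021 = 10.75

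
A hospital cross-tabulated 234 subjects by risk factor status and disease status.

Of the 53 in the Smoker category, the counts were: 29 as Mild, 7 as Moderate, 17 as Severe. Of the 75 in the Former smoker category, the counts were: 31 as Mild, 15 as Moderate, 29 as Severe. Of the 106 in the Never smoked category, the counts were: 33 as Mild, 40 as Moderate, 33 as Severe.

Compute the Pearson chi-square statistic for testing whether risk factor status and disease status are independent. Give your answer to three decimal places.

15.593

Row totals: 53, 75, 106. Column totals: 93, 62, 79. Grand total N = 234.
Expected counts (row total × column total / N):
  Smoker, Mild: 53×93/234 = 21.0641
  Smoker, Moderate: 53×62/234 = 14.0427
  Smoker, Severe: 53×79/234 = 17.8932
  Former smoker, Mild: 75×93/234 = 29.8077
  Former smoker, Moderate: 75×62/234 = 19.8718
  Former smoker, Severe: 75×79/234 = 25.3205
  Never smoked, Mild: 106×93/234 = 42.1282
  Never smoked, Moderate: 106×62/234 = 28.0855
  Never smoked, Severe: 106×79/234 = 35.7863
Contributions (O − E)²/E:
  (29 − 21.0641)²/21.0641 = 2.9899
  (7 − 14.0427)²/14.0427 = 3.5321
  (17 − 17.8932)²/17.8932 = 0.0446
  (31 − 29.8077)²/29.8077 = 0.0477
  (15 − 19.8718)²/19.8718 = 1.1944
  (29 − 25.3205)²/25.3205 = 0.5347
  (33 − 42.1282)²/42.1282 = 1.9779
  (40 − 28.0855)²/28.0855 = 5.0544
  (33 − 35.7863)²/35.7863 = 0.2169
χ² = 2.9899 + 3.5321 + 0.0446 + 0.0477 + 1.1944 + 0.5347 + 1.9779 + 5.0544 + 0.2169 = 15.593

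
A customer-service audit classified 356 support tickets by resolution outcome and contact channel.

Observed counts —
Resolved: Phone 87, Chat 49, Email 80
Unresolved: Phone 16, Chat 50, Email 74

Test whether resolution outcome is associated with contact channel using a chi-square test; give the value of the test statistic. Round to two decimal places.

34.53

Row totals: 216, 140. Column totals: 103, 99, 154. Grand total N = 356.
Expected counts (row total × column total / N):
  Resolved, Phone: 216×103/356 = 62.494
  Resolved, Chat: 216×99/356 = 60.067
  Resolved, Email: 216×154/356 = 93.438
  Unresolved, Phone: 140×103/356 = 40.506
  Unresolved, Chat: 140×99/356 = 38.933
  Unresolved, Email: 140×154/356 = 60.562
Contributions (O − E)²/E:
  (87 − 62.494)²/62.494 = 9.6096
  (49 − 60.067)²/60.067 = 2.0390
  (80 − 93.438)²/93.438 = 1.9326
  (16 − 40.506)²/40.506 = 14.8261
  (50 − 38.933)²/38.933 = 3.1459
  (74 − 60.562)²/60.562 = 2.9817
χ² = 9.6096 + 2.0390 + 1.9326 + 14.8261 + 3.1459 + 2.9817 = 34.53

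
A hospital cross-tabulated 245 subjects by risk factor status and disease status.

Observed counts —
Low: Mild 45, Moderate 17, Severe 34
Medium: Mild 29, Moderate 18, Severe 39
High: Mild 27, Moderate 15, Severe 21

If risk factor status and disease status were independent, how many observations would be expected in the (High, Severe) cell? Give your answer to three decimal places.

24.171

Row total (High) = 63; column total (Severe) = 94; grand total N = 245.
Expected count = (row total × column total) / N = 63 × 94 / 245 = 24.171.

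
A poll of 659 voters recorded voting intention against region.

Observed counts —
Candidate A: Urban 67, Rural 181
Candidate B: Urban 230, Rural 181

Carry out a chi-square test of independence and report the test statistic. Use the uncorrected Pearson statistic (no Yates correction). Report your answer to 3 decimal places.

52.343

Row totals: 248, 411. Column totals: 297, 362. Grand total N = 659.
Expected counts (row total × column total / N):
  Candidate A, Urban: 248×297/659 = 111.76935
  Candidate A, Rural: 248×362/659 = 136.23065
  Candidate B, Urban: 411×297/659 = 185.23065
  Candidate B, Rural: 411×362/659 = 225.76935
Contributions (O − E)²/E:
  (67 − 111.76935)²/111.76935 = 17.9324
  (181 − 136.23065)²/136.23065 = 14.7125
  (230 − 185.23065)²/185.23065 = 10.8205
  (181 − 225.76935)²/225.76935 = 8.8776
χ² = 17.9324 + 14.7125 + 10.8205 + 8.8776 = 52.343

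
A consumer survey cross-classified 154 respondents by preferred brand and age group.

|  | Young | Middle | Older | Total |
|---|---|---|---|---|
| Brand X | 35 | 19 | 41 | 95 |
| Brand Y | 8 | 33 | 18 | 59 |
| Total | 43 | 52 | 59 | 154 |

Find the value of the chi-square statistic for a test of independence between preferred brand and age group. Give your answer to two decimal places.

Grand total N = 154.
Expected counts (row total × column total / N):
  Brand X, Young: 95×43/154 = 26.526
  Brand X, Middle: 95×52/154 = 32.078
  Brand X, Older: 95×59/154 = 36.396
  Brand Y, Young: 59×43/154 = 16.474
  Brand Y, Middle: 59×52/154 = 19.922
  Brand Y, Older: 59×59/154 = 22.604
Contributions (O − E)²/E:
  (35 − 26.526)²/26.526 = 2.7071
  (19 − 32.078)²/32.078 = 5.3318
  (41 − 36.396)²/36.396 = 0.5824
  (8 − 16.474)²/16.474 = 4.3589
  (33 − 19.922)²/19.922 = 8.5852
  (18 − 22.604)²/22.604 = 0.9377
χ² = 2.7071 + 5.3318 + 0.5824 + 4.3589 + 8.5852 + 0.9377 = 22.50

22.50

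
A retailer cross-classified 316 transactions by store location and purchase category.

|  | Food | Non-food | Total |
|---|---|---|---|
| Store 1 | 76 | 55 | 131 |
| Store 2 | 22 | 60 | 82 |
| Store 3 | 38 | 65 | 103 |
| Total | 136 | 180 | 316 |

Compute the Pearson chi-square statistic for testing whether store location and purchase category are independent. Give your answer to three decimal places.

Grand total N = 316.
Expected counts (row total × column total / N):
  Store 1, Food: 131×136/316 = 56.3797
  Store 1, Non-food: 131×180/316 = 74.6203
  Store 2, Food: 82×136/316 = 35.2911
  Store 2, Non-food: 82×180/316 = 46.7089
  Store 3, Food: 103×136/316 = 44.3291
  Store 3, Non-food: 103×180/316 = 58.6709
Contributions (O − E)²/E:
  (76 − 56.3797)²/56.3797 = 6.8279
  (55 − 74.6203)²/74.6203 = 5.1589
  (22 − 35.2911)²/35.2911 = 5.0056
  (60 − 46.7089)²/46.7089 = 3.7820
  (38 − 44.3291)²/44.3291 = 0.9036
  (65 − 58.6709)²/58.6709 = 0.6827
χ² = 6.8279 + 5.1589 + 5.0056 + 3.7820 + 0.9036 + 0.6827 = 22.361

22.361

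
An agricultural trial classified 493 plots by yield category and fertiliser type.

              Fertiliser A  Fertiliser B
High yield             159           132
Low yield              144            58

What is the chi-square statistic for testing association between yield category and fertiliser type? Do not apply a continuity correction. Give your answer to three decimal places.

Row totals: 291, 202. Column totals: 303, 190. Grand total N = 493.
Expected counts (row total × column total / N):
  High yield, Fertiliser A: 291×303/493 = 178.8499
  High yield, Fertiliser B: 291×190/493 = 112.1501
  Low yield, Fertiliser A: 202×303/493 = 124.1501
  Low yield, Fertiliser B: 202×190/493 = 77.8499
Contributions (O − E)²/E:
  (159 − 178.8499)²/178.8499 = 2.2031
  (132 − 112.1501)²/112.1501 = 3.5133
  (144 − 124.1501)²/124.1501 = 3.1737
  (58 − 77.8499)²/77.8499 = 5.0613
χ² = 2.2031 + 3.5133 + 3.1737 + 5.0613 = 13.951

13.951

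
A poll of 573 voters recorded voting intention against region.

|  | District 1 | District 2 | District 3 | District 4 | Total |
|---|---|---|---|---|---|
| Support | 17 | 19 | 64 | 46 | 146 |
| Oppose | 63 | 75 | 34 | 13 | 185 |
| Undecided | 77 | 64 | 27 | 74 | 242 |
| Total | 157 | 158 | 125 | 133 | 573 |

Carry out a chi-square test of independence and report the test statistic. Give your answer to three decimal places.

Grand total N = 573.
Expected counts (row total × column total / N):
  Support, District 1: 146×157/573 = 40.0035
  Support, District 2: 146×158/573 = 40.2583
  Support, District 3: 146×125/573 = 31.8499
  Support, District 4: 146×133/573 = 33.8883
  Oppose, District 1: 185×157/573 = 50.6894
  Oppose, District 2: 185×158/573 = 51.0122
  Oppose, District 3: 185×125/573 = 40.3578
  Oppose, District 4: 185×133/573 = 42.9407
  Undecided, District 1: 242×157/573 = 66.3072
  Undecided, District 2: 242×158/573 = 66.7295
  Undecided, District 3: 242×125/573 = 52.7923
  Undecided, District 4: 242×133/573 = 56.1710
Contributions (O − E)²/E:
  (17 − 40.0035)²/40.0035 = 13.2279
  (19 − 40.2583)²/40.2583 = 11.2254
  (64 − 31.8499)²/31.8499 = 32.4531
  (46 − 33.8883)²/33.8883 = 4.3287
  (63 − 50.6894)²/50.6894 = 2.9898
  (75 − 51.0122)²/51.0122 = 11.2799
  (34 − 40.3578)²/40.3578 = 1.0016
  (13 − 42.9407)²/42.9407 = 20.8764
  (77 − 66.3072)²/66.3072 = 1.7243
  (64 − 66.7295)²/66.7295 = 0.1116
  (27 − 52.7923)²/52.7923 = 12.6011
  (74 − 56.1710)²/56.1710 = 5.6590
χ² = 13.2279 + 11.2254 + 32.4531 + 4.3287 + 2.9898 + 11.2799 + 1.0016 + 20.8764 + 1.7243 + 0.1116 + 12.6011 + 5.6590 = 117.479

117.479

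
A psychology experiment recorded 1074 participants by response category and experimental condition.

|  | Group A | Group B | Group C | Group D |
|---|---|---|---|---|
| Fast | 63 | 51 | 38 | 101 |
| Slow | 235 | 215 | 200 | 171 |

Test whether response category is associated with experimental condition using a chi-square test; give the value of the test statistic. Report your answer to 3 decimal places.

39.257

Row totals: 253, 821. Column totals: 298, 266, 238, 272. Grand total N = 1074.
Expected counts (row total × column total / N):
  Fast, Group A: 253×298/1074 = 70.1993
  Fast, Group B: 253×266/1074 = 62.6611
  Fast, Group C: 253×238/1074 = 56.0652
  Fast, Group D: 253×272/1074 = 64.0745
  Slow, Group A: 821×298/1074 = 227.8007
  Slow, Group B: 821×266/1074 = 203.3389
  Slow, Group C: 821×238/1074 = 181.9348
  Slow, Group D: 821×272/1074 = 207.9255
Contributions (O − E)²/E:
  (63 − 70.1993)²/70.1993 = 0.7383
  (51 − 62.6611)²/62.6611 = 2.1701
  (38 − 56.0652)²/56.0652 = 5.8209
  (101 − 64.0745)²/64.0745 = 21.2798
  (235 − 227.8007)²/227.8007 = 0.2275
  (215 − 203.3389)²/203.3389 = 0.6687
  (200 − 181.9348)²/181.9348 = 1.7938
  (171 − 207.9255)²/207.9255 = 6.5576
χ² = 0.7383 + 2.1701 + 5.8209 + 21.2798 + 0.2275 + 0.6687 + 1.7938 + 6.5576 = 39.257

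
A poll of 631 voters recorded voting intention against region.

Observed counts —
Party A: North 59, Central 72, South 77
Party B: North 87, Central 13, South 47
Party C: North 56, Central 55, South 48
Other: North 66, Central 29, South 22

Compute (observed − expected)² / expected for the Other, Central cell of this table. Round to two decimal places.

0.17

Row total (Other) = 117; column total (Central) = 169; N = 631.
Expected count E = 117 × 169 / 631 = 31.336.
Contribution = (O − E)²/E = (29 − 31.336)² / 31.336 = 0.17.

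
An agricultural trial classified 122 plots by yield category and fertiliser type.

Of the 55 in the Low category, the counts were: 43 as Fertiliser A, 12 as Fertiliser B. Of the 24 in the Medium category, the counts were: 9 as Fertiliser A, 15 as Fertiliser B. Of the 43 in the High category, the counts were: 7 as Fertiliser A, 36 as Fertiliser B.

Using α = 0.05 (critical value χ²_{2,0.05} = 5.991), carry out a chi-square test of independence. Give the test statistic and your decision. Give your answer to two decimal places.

Row totals: 55, 24, 43. Column totals: 59, 63. Grand total N = 122.
Expected counts (row total × column total / N):
  Low, Fertiliser A: 55×59/122 = 26.598
  Low, Fertiliser B: 55×63/122 = 28.402
  Medium, Fertiliser A: 24×59/122 = 11.607
  Medium, Fertiliser B: 24×63/122 = 12.393
  High, Fertiliser A: 43×59/122 = 20.795
  High, Fertiliser B: 43×63/122 = 22.205
Contributions (O − E)²/E:
  (43 − 26.598)²/26.598 = 10.1145
  (12 − 28.402)²/28.402 = 9.4721
  (9 − 11.607)²/11.607 = 0.5855
  (15 − 12.393)²/12.393 = 0.5484
  (7 − 20.795)²/20.795 = 9.1513
  (36 − 22.205)²/22.205 = 8.5702
χ² = 10.1145 + 9.4721 + 0.5855 + 0.5484 + 9.1513 + 8.5702 = 38.44
df = (3−1)(2−1) = 2. Since 38.44 > 5.991, reject the null hypothesis of independence at α = 0.05.

38.44; reject H₀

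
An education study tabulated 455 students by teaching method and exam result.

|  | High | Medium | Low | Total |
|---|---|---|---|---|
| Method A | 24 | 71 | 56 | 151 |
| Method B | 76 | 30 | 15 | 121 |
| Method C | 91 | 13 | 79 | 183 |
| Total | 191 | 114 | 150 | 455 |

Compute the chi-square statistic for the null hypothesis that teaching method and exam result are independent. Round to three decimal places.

Grand total N = 455.
Expected counts (row total × column total / N):
  Method A, High: 151×191/455 = 63.38681
  Method A, Medium: 151×114/455 = 37.83297
  Method A, Low: 151×150/455 = 49.78022
  Method B, High: 121×191/455 = 50.79341
  Method B, Medium: 121×114/455 = 30.31648
  Method B, Low: 121×150/455 = 39.89011
  Method C, High: 183×191/455 = 76.81978
  Method C, Medium: 183×114/455 = 45.85055
  Method C, Low: 183×150/455 = 60.32967
Contributions (O − E)²/E:
  (24 − 63.38681)²/63.38681 = 24.4739
  (71 − 37.83297)²/37.83297 = 29.0765
  (56 − 49.78022)²/49.78022 = 0.7771
  (76 − 50.79341)²/50.79341 = 12.5089
  (30 − 30.31648)²/30.31648 = 0.0033
  (15 − 39.89011)²/39.89011 = 15.5306
  (91 − 76.81978)²/76.81978 = 2.6175
  (13 − 45.85055)²/45.85055 = 23.5364
  (79 − 60.32967)²/60.32967 = 5.7779
χ² = 24.4739 + 29.0765 + 0.7771 + 12.5089 + 0.0033 + 15.5306 + 2.6175 + 23.5364 + 5.7779 = 114.302

114.302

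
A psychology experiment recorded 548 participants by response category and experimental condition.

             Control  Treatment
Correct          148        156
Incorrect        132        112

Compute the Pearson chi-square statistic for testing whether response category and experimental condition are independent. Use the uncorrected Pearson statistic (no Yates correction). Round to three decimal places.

1.588

Row totals: 304, 244. Column totals: 280, 268. Grand total N = 548.
Expected counts (row total × column total / N):
  Correct, Control: 304×280/548 = 155.3285
  Correct, Treatment: 304×268/548 = 148.6715
  Incorrect, Control: 244×280/548 = 124.6715
  Incorrect, Treatment: 244×268/548 = 119.3285
Contributions (O − E)²/E:
  (148 − 155.3285)²/155.3285 = 0.3458
  (156 − 148.6715)²/148.6715 = 0.3612
  (132 − 124.6715)²/124.6715 = 0.4308
  (112 − 119.3285)²/119.3285 = 0.4501
χ² = 0.3458 + 0.3612 + 0.4308 + 0.4501 = 1.588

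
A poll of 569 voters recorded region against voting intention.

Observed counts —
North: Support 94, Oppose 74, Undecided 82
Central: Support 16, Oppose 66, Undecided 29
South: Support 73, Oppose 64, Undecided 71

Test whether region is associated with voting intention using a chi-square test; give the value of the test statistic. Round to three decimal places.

Row totals: 250, 111, 208. Column totals: 183, 204, 182. Grand total N = 569.
Expected counts (row total × column total / N):
  North, Support: 250×183/569 = 80.4042
  North, Oppose: 250×204/569 = 89.6309
  North, Undecided: 250×182/569 = 79.9649
  Central, Support: 111×183/569 = 35.6995
  Central, Oppose: 111×204/569 = 39.7961
  Central, Undecided: 111×182/569 = 35.5044
  South, Support: 208×183/569 = 66.8963
  South, Oppose: 208×204/569 = 74.5729
  South, Undecided: 208×182/569 = 66.5308
Contributions (O − E)²/E:
  (94 − 80.4042)²/80.4042 = 2.2990
  (74 − 89.6309)²/89.6309 = 2.7259
  (82 − 79.9649)²/79.9649 = 0.0518
  (16 − 35.6995)²/35.6995 = 10.8705
  (66 − 39.7961)²/39.7961 = 17.2541
  (29 − 35.5044)²/35.5044 = 1.1916
  (73 − 66.8963)²/66.8963 = 0.5569
  (64 − 74.5729)²/74.5729 = 1.4990
  (71 − 66.5308)²/66.5308 = 0.3002
χ² = 2.2990 + 2.7259 + 0.0518 + 10.8705 + 17.2541 + 1.1916 + 0.5569 + 1.4990 + 0.3002 = 36.749

36.749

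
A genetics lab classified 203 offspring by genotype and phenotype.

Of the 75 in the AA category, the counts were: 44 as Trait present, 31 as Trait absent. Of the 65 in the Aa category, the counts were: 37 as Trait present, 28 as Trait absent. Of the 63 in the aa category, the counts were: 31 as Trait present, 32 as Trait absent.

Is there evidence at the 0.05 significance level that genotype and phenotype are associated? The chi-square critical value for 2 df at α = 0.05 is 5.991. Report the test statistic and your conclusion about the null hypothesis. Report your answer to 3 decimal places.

Row totals: 75, 65, 63. Column totals: 112, 91. Grand total N = 203.
Expected counts (row total × column total / N):
  AA, Trait present: 75×112/203 = 41.3793
  AA, Trait absent: 75×91/203 = 33.6207
  Aa, Trait present: 65×112/203 = 35.8621
  Aa, Trait absent: 65×91/203 = 29.1379
  aa, Trait present: 63×112/203 = 34.7586
  aa, Trait absent: 63×91/203 = 28.2414
Contributions (O − E)²/E:
  (44 − 41.3793)²/41.3793 = 0.1660
  (31 − 33.6207)²/33.6207 = 0.2043
  (37 − 35.8621)²/35.8621 = 0.0361
  (28 − 29.1379)²/29.1379 = 0.0444
  (31 − 34.7586)²/34.7586 = 0.4064
  (32 − 28.2414)²/28.2414 = 0.5002
χ² = 0.1660 + 0.2043 + 0.0361 + 0.0444 + 0.4064 + 0.5002 = 1.357
df = (3−1)(2−1) = 2. Since 1.357 < 5.991, fail to reject the null hypothesis of independence at α = 0.05.

1.357; fail to reject H₀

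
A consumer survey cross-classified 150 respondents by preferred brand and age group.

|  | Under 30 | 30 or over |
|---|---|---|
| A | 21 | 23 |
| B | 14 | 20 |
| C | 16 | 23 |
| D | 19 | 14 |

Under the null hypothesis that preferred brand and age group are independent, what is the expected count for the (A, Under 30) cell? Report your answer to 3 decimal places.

Row total (A) = 44; column total (Under 30) = 70; grand total N = 150.
Expected count = (row total × column total) / N = 44 × 70 / 150 = 20.533.

20.533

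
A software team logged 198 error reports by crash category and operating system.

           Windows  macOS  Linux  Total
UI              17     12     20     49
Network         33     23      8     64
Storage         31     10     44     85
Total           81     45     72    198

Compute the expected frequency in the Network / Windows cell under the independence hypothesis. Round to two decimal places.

26.18

Row total (Network) = 64; column total (Windows) = 81; grand total N = 198.
Expected count = (row total × column total) / N = 64 × 81 / 198 = 26.18.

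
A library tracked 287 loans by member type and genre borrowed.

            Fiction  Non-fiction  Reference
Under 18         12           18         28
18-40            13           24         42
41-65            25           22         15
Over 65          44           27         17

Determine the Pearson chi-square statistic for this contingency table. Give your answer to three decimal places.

Row totals: 58, 79, 62, 88. Column totals: 94, 91, 102. Grand total N = 287.
Expected counts (row total × column total / N):
  Under 18, Fiction: 58×94/287 = 18.9965
  Under 18, Non-fiction: 58×91/287 = 18.3902
  Under 18, Reference: 58×102/287 = 20.6132
  18-40, Fiction: 79×94/287 = 25.8746
  18-40, Non-fiction: 79×91/287 = 25.0488
  18-40, Reference: 79×102/287 = 28.0767
  41-65, Fiction: 62×94/287 = 20.3066
  41-65, Non-fiction: 62×91/287 = 19.6585
  41-65, Reference: 62×102/287 = 22.0348
  Over 65, Fiction: 88×94/287 = 28.8223
  Over 65, Non-fiction: 88×91/287 = 27.9024
  Over 65, Reference: 88×102/287 = 31.2753
Contributions (O − E)²/E:
  (12 − 18.9965)²/18.9965 = 2.5768
  (18 − 18.3902)²/18.3902 = 0.0083
  (28 − 20.6132)²/20.6132 = 2.6471
  (13 − 25.8746)²/25.8746 = 6.4061
  (24 − 25.0488)²/25.0488 = 0.0439
  (42 − 28.0767)²/28.0767 = 6.9046
  (25 − 20.3066)²/20.3066 = 1.0848
  (22 − 19.6585)²/19.6585 = 0.2789
  (15 − 22.0348)²/22.0348 = 2.2459
  (44 − 28.8223)²/28.8223 = 7.9925
  (27 − 27.9024)²/27.9024 = 0.0292
  (17 − 31.2753)²/31.2753 = 6.5158
χ² = 2.5768 + 0.0083 + 2.6471 + 6.4061 + 0.0439 + 6.9046 + 1.0848 + 0.2789 + 2.2459 + 7.9925 + 0.0292 + 6.5158 = 36.734

36.734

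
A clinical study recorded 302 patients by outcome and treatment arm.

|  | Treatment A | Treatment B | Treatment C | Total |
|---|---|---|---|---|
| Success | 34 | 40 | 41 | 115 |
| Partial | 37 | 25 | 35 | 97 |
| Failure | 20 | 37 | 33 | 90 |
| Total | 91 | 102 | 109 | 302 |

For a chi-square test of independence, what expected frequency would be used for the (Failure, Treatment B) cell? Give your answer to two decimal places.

Row total (Failure) = 90; column total (Treatment B) = 102; grand total N = 302.
Expected count = (row total × column total) / N = 90 × 102 / 302 = 30.40.

30.40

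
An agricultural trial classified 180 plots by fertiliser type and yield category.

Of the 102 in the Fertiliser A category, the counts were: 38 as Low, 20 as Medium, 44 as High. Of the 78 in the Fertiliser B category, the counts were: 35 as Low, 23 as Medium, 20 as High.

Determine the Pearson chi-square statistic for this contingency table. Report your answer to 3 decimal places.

Row totals: 102, 78. Column totals: 73, 43, 64. Grand total N = 180.
Expected counts (row total × column total / N):
  Fertiliser A, Low: 102×73/180 = 41.3667
  Fertiliser A, Medium: 102×43/180 = 24.3667
  Fertiliser A, High: 102×64/180 = 36.2667
  Fertiliser B, Low: 78×73/180 = 31.6333
  Fertiliser B, Medium: 78×43/180 = 18.6333
  Fertiliser B, High: 78×64/180 = 27.7333
Contributions (O − E)²/E:
  (38 − 41.3667)²/41.3667 = 0.2740
  (20 − 24.3667)²/24.3667 = 0.7825
  (44 − 36.2667)²/36.2667 = 1.6490
  (35 − 31.6333)²/31.6333 = 0.3583
  (23 − 18.6333)²/18.6333 = 1.0233
  (20 − 27.7333)²/27.7333 = 2.1564
χ² = 0.2740 + 0.7825 + 1.6490 + 0.3583 + 1.0233 + 2.1564 = 6.244

6.244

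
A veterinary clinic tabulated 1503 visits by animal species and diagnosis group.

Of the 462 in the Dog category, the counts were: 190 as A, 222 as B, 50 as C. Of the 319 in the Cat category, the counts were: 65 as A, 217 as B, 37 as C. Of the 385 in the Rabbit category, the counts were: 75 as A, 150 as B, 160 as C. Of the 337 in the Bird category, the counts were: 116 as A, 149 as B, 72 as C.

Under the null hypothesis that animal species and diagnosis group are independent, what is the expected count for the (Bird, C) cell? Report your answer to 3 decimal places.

71.526

Row total (Bird) = 337; column total (C) = 319; grand total N = 1503.
Expected count = (row total × column total) / N = 337 × 319 / 1503 = 71.526.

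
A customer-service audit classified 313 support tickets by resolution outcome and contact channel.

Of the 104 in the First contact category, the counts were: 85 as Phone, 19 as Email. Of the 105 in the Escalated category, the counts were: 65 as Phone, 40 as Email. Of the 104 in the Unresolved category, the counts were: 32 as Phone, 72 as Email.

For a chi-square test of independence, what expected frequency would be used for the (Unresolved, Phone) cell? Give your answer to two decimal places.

Row total (Unresolved) = 104; column total (Phone) = 182; grand total N = 313.
Expected count = (row total × column total) / N = 104 × 182 / 313 = 60.47.

60.47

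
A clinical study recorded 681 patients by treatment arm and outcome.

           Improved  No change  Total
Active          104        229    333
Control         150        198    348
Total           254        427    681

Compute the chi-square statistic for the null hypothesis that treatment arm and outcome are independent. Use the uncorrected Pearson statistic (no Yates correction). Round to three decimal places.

10.256

Grand total N = 681.
Expected counts (row total × column total / N):
  Active, Improved: 333×254/681 = 124.2026
  Active, No change: 333×427/681 = 208.7974
  Control, Improved: 348×254/681 = 129.7974
  Control, No change: 348×427/681 = 218.2026
Contributions (O − E)²/E:
  (104 − 124.2026)²/124.2026 = 3.2861
  (229 − 208.7974)²/208.7974 = 1.9547
  (150 − 129.7974)²/129.7974 = 3.1445
  (198 − 218.2026)²/218.2026 = 1.8705
χ² = 3.2861 + 1.9547 + 3.1445 + 1.8705 = 10.256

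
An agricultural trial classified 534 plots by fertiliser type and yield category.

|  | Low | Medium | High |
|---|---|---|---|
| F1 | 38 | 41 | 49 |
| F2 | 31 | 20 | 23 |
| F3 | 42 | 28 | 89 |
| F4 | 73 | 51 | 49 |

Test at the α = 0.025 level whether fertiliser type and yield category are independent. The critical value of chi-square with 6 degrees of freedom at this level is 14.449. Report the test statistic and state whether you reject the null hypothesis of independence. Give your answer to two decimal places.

32.73; reject H₀

Row totals: 128, 74, 159, 173. Column totals: 184, 140, 210. Grand total N = 534.
Expected counts (row total × column total / N):
  F1, Low: 128×184/534 = 44.1049
  F1, Medium: 128×140/534 = 33.5581
  F1, High: 128×210/534 = 50.3371
  F2, Low: 74×184/534 = 25.4981
  F2, Medium: 74×140/534 = 19.4007
  F2, High: 74×210/534 = 29.1011
  F3, Low: 159×184/534 = 54.7865
  F3, Medium: 159×140/534 = 41.6854
  F3, High: 159×210/534 = 62.5281
  F4, Low: 173×184/534 = 59.6105
  F4, Medium: 173×140/534 = 45.3558
  F4, High: 173×210/534 = 68.0337
Contributions (O − E)²/E:
  (38 − 44.1049)²/44.1049 = 0.8450
  (41 − 33.5581)²/33.5581 = 1.6503
  (49 − 50.3371)²/50.3371 = 0.0355
  (31 − 25.4981)²/25.4981 = 1.1872
  (20 − 19.4007)²/19.4007 = 0.0185
  (23 − 29.1011)²/29.1011 = 1.2791
  (42 − 54.7865)²/54.7865 = 2.9842
  (28 − 41.6854)²/41.6854 = 4.4929
  (89 − 62.5281)²/62.5281 = 11.2071
  (73 − 59.6105)²/59.6105 = 3.0075
  (51 − 45.3558)²/45.3558 = 0.7024
  (49 − 68.0337)²/68.0337 = 5.3250
χ² = 0.8450 + 1.6503 + 0.0355 + 1.1872 + 0.0185 + 1.2791 + 2.9842 + 4.4929 + 11.2071 + 3.0075 + 0.7024 + 5.3250 = 32.73
df = (4−1)(3−1) = 6. Since 32.73 > 14.449, reject the null hypothesis of independence at α = 0.025.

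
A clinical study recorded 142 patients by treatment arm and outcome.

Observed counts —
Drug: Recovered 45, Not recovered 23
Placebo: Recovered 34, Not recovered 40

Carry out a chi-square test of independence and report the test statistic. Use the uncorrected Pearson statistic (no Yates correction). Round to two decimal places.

5.88

Row totals: 68, 74. Column totals: 79, 63. Grand total N = 142.
Expected counts (row total × column total / N):
  Drug, Recovered: 68×79/142 = 37.831
  Drug, Not recovered: 68×63/142 = 30.169
  Placebo, Recovered: 74×79/142 = 41.169
  Placebo, Not recovered: 74×63/142 = 32.831
Contributions (O − E)²/E:
  (45 − 37.831)²/37.831 = 1.3585
  (23 − 30.169)²/30.169 = 1.7036
  (34 − 41.169)²/41.169 = 1.2484
  (40 − 32.831)²/32.831 = 1.5654
χ² = 1.3585 + 1.7036 + 1.2484 + 1.5654 = 5.88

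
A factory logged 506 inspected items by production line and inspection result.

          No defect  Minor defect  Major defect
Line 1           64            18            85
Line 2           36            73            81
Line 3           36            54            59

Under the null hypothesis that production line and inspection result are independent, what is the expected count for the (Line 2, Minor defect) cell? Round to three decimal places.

54.447

Row total (Line 2) = 190; column total (Minor defect) = 145; grand total N = 506.
Expected count = (row total × column total) / N = 190 × 145 / 506 = 54.447.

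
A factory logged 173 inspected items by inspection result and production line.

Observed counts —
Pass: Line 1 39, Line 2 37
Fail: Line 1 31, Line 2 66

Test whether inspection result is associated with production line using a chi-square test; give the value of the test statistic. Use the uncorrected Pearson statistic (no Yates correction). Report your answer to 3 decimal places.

Row totals: 76, 97. Column totals: 70, 103. Grand total N = 173.
Expected counts (row total × column total / N):
  Pass, Line 1: 76×70/173 = 30.7514
  Pass, Line 2: 76×103/173 = 45.2486
  Fail, Line 1: 97×70/173 = 39.2486
  Fail, Line 2: 97×103/173 = 57.7514
Contributions (O − E)²/E:
  (39 − 30.7514)²/30.7514 = 2.2126
  (37 − 45.2486)²/45.2486 = 1.5037
  (31 − 39.2486)²/39.2486 = 1.7335
  (66 − 57.7514)²/57.7514 = 1.1781
χ² = 2.2126 + 1.5037 + 1.7335 + 1.1781 = 6.628

6.628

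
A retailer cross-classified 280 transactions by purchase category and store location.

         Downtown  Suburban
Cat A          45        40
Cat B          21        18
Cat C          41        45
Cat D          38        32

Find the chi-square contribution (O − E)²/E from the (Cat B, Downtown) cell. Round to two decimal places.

0.03

Row total (Cat B) = 39; column total (Downtown) = 145; N = 280.
Expected count E = 39 × 145 / 280 = 20.196.
Contribution = (O − E)²/E = (21 − 20.196)² / 20.196 = 0.03.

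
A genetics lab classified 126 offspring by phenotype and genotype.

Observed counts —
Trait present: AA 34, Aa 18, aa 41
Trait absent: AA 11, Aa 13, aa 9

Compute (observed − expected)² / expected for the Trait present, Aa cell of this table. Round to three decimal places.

1.041

Row total (Trait present) = 93; column total (Aa) = 31; N = 126.
Expected count E = 93 × 31 / 126 = 22.8810.
Contribution = (O − E)²/E = (18 − 22.8810)² / 22.8810 = 1.041.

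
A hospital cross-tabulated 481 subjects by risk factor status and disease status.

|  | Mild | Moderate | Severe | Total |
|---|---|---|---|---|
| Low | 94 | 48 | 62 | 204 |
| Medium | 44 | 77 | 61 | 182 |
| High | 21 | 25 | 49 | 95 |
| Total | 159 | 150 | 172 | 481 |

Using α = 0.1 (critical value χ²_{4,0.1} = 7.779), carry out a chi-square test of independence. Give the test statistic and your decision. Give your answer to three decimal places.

Grand total N = 481.
Expected counts (row total × column total / N):
  Low, Mild: 204×159/481 = 67.4345
  Low, Moderate: 204×150/481 = 63.6175
  Low, Severe: 204×172/481 = 72.9480
  Medium, Mild: 182×159/481 = 60.1622
  Medium, Moderate: 182×150/481 = 56.7568
  Medium, Severe: 182×172/481 = 65.0811
  High, Mild: 95×159/481 = 31.4033
  High, Moderate: 95×150/481 = 29.6258
  High, Severe: 95×172/481 = 33.9709
Contributions (O − E)²/E:
  (94 − 67.4345)²/67.4345 = 10.4654
  (48 − 63.6175)²/63.6175 = 3.8339
  (62 − 72.9480)²/72.9480 = 1.6431
  (44 − 60.1622)²/60.1622 = 4.3419
  (77 − 56.7568)²/56.7568 = 7.2201
  (61 − 65.0811)²/65.0811 = 0.2559
  (21 − 31.4033)²/31.4033 = 3.4464
  (25 − 29.6258)²/29.6258 = 0.7223
  (49 − 33.9709)²/33.9709 = 6.6490
χ² = 10.4654 + 3.8339 + 1.6431 + 4.3419 + 7.2201 + 0.2559 + 3.4464 + 0.7223 + 6.6490 = 38.578
df = (3−1)(3−1) = 4. Since 38.578 > 7.779, reject the null hypothesis of independence at α = 0.1.

38.578; reject H₀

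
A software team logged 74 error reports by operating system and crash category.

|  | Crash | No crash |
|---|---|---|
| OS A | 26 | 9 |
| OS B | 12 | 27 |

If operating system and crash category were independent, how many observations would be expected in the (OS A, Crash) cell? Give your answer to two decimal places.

17.97

Row total (OS A) = 35; column total (Crash) = 38; grand total N = 74.
Expected count = (row total × column total) / N = 35 × 38 / 74 = 17.97.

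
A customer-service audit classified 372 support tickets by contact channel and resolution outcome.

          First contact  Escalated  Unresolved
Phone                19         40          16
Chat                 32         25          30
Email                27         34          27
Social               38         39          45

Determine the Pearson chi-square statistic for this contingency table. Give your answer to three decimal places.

13.412

Row totals: 75, 87, 88, 122. Column totals: 116, 138, 118. Grand total N = 372.
Expected counts (row total × column total / N):
  Phone, First contact: 75×116/372 = 23.3871
  Phone, Escalated: 75×138/372 = 27.8226
  Phone, Unresolved: 75×118/372 = 23.7903
  Chat, First contact: 87×116/372 = 27.1290
  Chat, Escalated: 87×138/372 = 32.2742
  Chat, Unresolved: 87×118/372 = 27.5968
  Email, First contact: 88×116/372 = 27.4409
  Email, Escalated: 88×138/372 = 32.6452
  Email, Unresolved: 88×118/372 = 27.9140
  Social, First contact: 122×116/372 = 38.0430
  Social, Escalated: 122×138/372 = 45.2581
  Social, Unresolved: 122×118/372 = 38.6989
Contributions (O − E)²/E:
  (19 − 23.3871)²/23.3871 = 0.8230
  (40 − 27.8226)²/27.8226 = 5.3298
  (16 − 23.7903)²/23.7903 = 2.5510
  (32 − 27.1290)²/27.1290 = 0.8746
  (25 − 32.2742)²/32.2742 = 1.6395
  (30 − 27.5968)²/27.5968 = 0.2093
  (27 − 27.4409)²/27.4409 = 0.0071
  (34 − 32.6452)²/32.6452 = 0.0562
  (27 − 27.9140)²/27.9140 = 0.0299
  (38 − 38.0430)²/38.0430 = 0.0000
  (39 − 45.2581)²/45.2581 = 0.8653
  (45 − 38.6989)²/38.6989 = 1.0260
χ² = 0.8230 + 5.3298 + 2.5510 + 0.8746 + 1.6395 + 0.2093 + 0.0071 + 0.0562 + 0.0299 + 0.0000 + 0.8653 + 1.0260 = 13.412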